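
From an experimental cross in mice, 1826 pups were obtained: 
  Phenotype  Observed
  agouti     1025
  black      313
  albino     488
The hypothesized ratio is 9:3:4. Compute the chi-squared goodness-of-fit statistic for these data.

The 9:3:4 ratio has 16 parts, so with N = 1826 the expected counts are:
  agouti: 1826 × 9/16 = 1027.125
  black: 1826 × 3/16 = 342.375
  albino: 1826 × 4/16 = 456.5
χ² = Σ (O − E)² / E
  agouti: (1025 − 1027.125)² / 1027.125 = 0.0044
  black: (313 − 342.375)² / 342.375 = 2.5203
  albino: (488 − 456.5)² / 456.5 = 2.1736
χ² = 0.0044 + 2.5203 + 2.1736 = 4.6983 ≈ 4.698

4.698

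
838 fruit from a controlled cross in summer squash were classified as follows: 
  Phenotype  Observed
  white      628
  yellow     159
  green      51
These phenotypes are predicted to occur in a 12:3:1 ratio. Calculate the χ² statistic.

The 12:3:1 ratio has 16 parts, so with N = 838 the expected counts are:
  white: 838 × 12/16 = 628.5
  yellow: 838 × 3/16 = 157.125
  green: 838 × 1/16 = 52.375
χ² = Σ (O − E)² / E
  white: (628 − 628.5)² / 628.5 = 0.0004
  yellow: (159 − 157.125)² / 157.125 = 0.0224
  green: (51 − 52.375)² / 52.375 = 0.0361
χ² = 0.0004 + 0.0224 + 0.0361 = 0.0589 ≈ 0.059

0.059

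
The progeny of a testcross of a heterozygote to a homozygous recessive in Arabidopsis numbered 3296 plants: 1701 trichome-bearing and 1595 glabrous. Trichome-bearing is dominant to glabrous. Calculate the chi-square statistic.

A testcross of a heterozygote (Aa × aa) gives a 1:1 phenotypic ratio.
Expected counts for N = 3296 under a 1:1 ratio (total parts = 2):
  trichome-bearing: 3296 × 1/2 = 1648
  glabrous: 3296 × 1/2 = 1648
χ² = Σ (O − E)² / E
  trichome-bearing: (1701 − 1648)² / 1648 = 1.7045
  glabrous: (1595 − 1648)² / 1648 = 1.7045
χ² = 1.7045 + 1.7045 = 3.409

3.409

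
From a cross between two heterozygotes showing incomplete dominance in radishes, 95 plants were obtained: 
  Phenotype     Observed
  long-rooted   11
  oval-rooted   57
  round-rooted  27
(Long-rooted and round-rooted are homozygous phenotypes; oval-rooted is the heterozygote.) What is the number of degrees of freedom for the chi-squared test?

With incomplete dominance, a heterozygote × heterozygote cross gives a 1:2:1 phenotypic ratio.
A goodness-of-fit test with 3 phenotype classes has df = 3 − 1 = 2.

2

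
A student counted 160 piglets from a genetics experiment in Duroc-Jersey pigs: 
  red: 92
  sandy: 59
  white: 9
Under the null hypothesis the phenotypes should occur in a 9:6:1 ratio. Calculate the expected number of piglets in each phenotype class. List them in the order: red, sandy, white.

The 9:6:1 ratio has 16 parts, so with N = 160 the expected counts are:
  red: 160 × 9/16 = 90
  sandy: 160 × 6/16 = 60
  white: 160 × 1/16 = 10

90, 60, 10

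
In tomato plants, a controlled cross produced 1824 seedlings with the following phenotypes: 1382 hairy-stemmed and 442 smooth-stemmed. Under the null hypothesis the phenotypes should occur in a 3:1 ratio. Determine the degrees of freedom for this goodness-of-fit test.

A goodness-of-fit test with 2 phenotype classes has df = 2 − 1 = 1.

1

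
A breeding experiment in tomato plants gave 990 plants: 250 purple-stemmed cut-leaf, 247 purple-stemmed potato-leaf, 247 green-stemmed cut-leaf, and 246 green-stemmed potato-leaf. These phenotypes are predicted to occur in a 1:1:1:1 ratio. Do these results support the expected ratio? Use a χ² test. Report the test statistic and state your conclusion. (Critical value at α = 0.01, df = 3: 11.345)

Expected counts for N = 990 under a 1:1:1:1 ratio (total parts = 4):
  purple-stemmed cut-leaf: 990 × 1/4 = 247.5
  purple-stemmed potato-leaf: 990 × 1/4 = 247.5
  green-stemmed cut-leaf: 990 × 1/4 = 247.5
  green-stemmed potato-leaf: 990 × 1/4 = 247.5
χ² = Σ (O − E)² / E
  purple-stemmed cut-leaf: (250 − 247.5)² / 247.5 = 0.0253
  purple-stemmed potato-leaf: (247 − 247.5)² / 247.5 = 0.0010
  green-stemmed cut-leaf: (247 − 247.5)² / 247.5 = 0.0010
  green-stemmed potato-leaf: (246 − 247.5)² / 247.5 = 0.0091
χ² = 0.0253 + 0.0010 + 0.0010 + 0.0091 = 0.0364 ≈ 0.036
Degrees of freedom = 4 − 1 = 3; critical value at α = 0.01 is 11.345.
Since 0.036 < 11.345, we fail to reject the null hypothesis — the data are consistent with the 1:1:1:1 ratio.

0.036; consistent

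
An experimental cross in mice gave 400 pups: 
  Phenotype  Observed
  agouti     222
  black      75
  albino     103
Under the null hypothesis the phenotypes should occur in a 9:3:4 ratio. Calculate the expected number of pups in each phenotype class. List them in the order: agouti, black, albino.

The 9:3:4 ratio has 16 parts, so with N = 400 the expected counts are:
  agouti: 400 × 9/16 = 225
  black: 400 × 3/16 = 75
  albino: 400 × 4/16 = 100

225, 75, 100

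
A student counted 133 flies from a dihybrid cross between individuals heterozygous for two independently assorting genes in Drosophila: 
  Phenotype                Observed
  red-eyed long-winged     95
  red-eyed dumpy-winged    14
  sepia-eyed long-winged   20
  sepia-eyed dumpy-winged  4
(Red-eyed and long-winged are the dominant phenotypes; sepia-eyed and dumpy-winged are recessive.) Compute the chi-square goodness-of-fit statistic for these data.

13.459

A dihybrid F₂ with independent assortment and complete dominance at both loci gives a 9:3:3:1 phenotypic ratio.
Under the 9:3:3:1 hypothesis (Σ ratio = 16, N = 133):
  red-eyed long-winged: 133 × 9/16 = 74.8125
  red-eyed dumpy-winged: 133 × 3/16 = 24.9375
  sepia-eyed long-winged: 133 × 3/16 = 24.9375
  sepia-eyed dumpy-winged: 133 × 1/16 = 8.3125
χ² = Σ (O − E)² / E
  red-eyed long-winged: (95 − 74.8125)² / 74.8125 = 5.4474
  red-eyed dumpy-winged: (14 − 24.9375)² / 24.9375 = 4.7971
  sepia-eyed long-winged: (20 − 24.9375)² / 24.9375 = 0.9776
  sepia-eyed dumpy-winged: (4 − 8.3125)² / 8.3125 = 2.2373
χ² = 5.4474 + 4.7971 + 0.9776 + 2.2373 = 13.4594 ≈ 13.459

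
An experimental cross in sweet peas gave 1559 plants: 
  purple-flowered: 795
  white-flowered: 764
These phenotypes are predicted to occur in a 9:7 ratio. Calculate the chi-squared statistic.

17.499

The 9:7 ratio has 16 parts, so with N = 1559 the expected counts are:
  purple-flowered: 1559 × 9/16 = 876.9375
  white-flowered: 1559 × 7/16 = 682.0625
χ² = Σ (O − E)² / E
  purple-flowered: (795 − 876.9375)² / 876.9375 = 7.6559
  white-flowered: (764 − 682.0625)² / 682.0625 = 9.8433
χ² = 7.6559 + 9.8433 = 17.4992 ≈ 17.499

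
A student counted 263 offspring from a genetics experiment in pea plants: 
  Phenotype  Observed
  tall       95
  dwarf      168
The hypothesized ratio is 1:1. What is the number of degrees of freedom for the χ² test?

1

A goodness-of-fit test with 2 phenotype classes has df = 2 − 1 = 1.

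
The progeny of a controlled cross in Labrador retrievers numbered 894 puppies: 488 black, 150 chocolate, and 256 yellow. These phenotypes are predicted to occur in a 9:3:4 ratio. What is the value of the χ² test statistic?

7.019

Expected counts for N = 894 under a 9:3:4 ratio (total parts = 16):
  black: 894 × 9/16 = 502.875
  chocolate: 894 × 3/16 = 167.625
  yellow: 894 × 4/16 = 223.5
χ² = Σ (O − E)² / E
  black: (488 − 502.875)² / 502.875 = 0.4400
  chocolate: (150 − 167.625)² / 167.625 = 1.8532
  yellow: (256 − 223.5)² / 223.5 = 4.7260
χ² = 0.4400 + 1.8532 + 4.7260 = 7.0192 ≈ 7.019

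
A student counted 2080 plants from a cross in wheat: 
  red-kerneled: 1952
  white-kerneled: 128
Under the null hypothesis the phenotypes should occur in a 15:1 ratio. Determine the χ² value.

Total ratio parts = 16. Expected numbers out of 2080:
  red-kerneled: 2080 × 15/16 = 1950
  white-kerneled: 2080 × 1/16 = 130
χ² = Σ (O − E)² / E
  red-kerneled: (1952 − 1950)² / 1950 = 0.0021
  white-kerneled: (128 − 130)² / 130 = 0.0308
χ² = 0.0021 + 0.0308 = 0.0329 ≈ 0.033

0.033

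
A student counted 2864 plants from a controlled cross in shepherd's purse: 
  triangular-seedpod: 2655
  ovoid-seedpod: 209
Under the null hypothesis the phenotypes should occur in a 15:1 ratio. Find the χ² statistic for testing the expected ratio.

5.363

The 15:1 ratio has 16 parts, so with N = 2864 the expected counts are:
  triangular-seedpod: 2864 × 15/16 = 2685
  ovoid-seedpod: 2864 × 1/16 = 179
χ² = Σ (O − E)² / E
  triangular-seedpod: (2655 − 2685)² / 2685 = 0.3352
  ovoid-seedpod: (209 − 179)² / 179 = 5.0279
χ² = 0.3352 + 5.0279 = 5.3631 ≈ 5.363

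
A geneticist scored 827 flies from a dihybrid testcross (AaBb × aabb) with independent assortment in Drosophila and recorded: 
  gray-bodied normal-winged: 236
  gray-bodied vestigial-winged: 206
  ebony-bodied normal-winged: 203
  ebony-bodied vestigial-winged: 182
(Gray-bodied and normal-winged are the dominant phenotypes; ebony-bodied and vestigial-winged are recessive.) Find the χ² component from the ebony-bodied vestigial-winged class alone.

2.963

A dihybrid testcross with independent assortment gives a 1:1:1:1 ratio.
The 1:1:1:1 ratio has 4 parts, so with N = 827 the expected counts are:
  gray-bodied normal-winged: 827 × 1/4 = 206.75
  gray-bodied vestigial-winged: 827 × 1/4 = 206.75
  ebony-bodied normal-winged: 827 × 1/4 = 206.75
  ebony-bodied vestigial-winged: 827 × 1/4 = 206.75
Contribution of ebony-bodied vestigial-winged: (182 − 206.75)² / 206.75 = 2.9628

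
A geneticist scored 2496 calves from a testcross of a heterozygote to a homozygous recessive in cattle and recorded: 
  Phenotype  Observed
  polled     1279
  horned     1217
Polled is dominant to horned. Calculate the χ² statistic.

1.540

A testcross of a heterozygote (Aa × aa) gives a 1:1 phenotypic ratio.
Total ratio parts = 2. Expected numbers out of 2496:
  polled: 2496 × 1/2 = 1248
  horned: 2496 × 1/2 = 1248
χ² = Σ (O − E)² / E
  polled: (1279 − 1248)² / 1248 = 0.7700
  horned: (1217 − 1248)² / 1248 = 0.7700
χ² = 0.7700 + 0.7700 = 1.540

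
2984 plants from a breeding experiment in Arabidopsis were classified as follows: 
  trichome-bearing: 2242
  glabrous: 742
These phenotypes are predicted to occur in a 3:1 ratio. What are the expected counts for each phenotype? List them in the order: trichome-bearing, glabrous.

2238, 746

Expected counts for N = 2984 under a 3:1 ratio (total parts = 4):
  trichome-bearing: 2984 × 3/4 = 2238
  glabrous: 2984 × 1/4 = 746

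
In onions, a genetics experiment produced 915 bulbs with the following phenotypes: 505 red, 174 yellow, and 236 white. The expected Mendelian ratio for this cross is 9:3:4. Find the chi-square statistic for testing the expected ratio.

The 9:3:4 ratio has 16 parts, so with N = 915 the expected counts are:
  red: 915 × 9/16 = 514.6875
  yellow: 915 × 3/16 = 171.5625
  white: 915 × 4/16 = 228.75
χ² = Σ (O − E)² / E
  red: (505 − 514.6875)² / 514.6875 = 0.1823
  yellow: (174 − 171.5625)² / 171.5625 = 0.0346
  white: (236 − 228.75)² / 228.75 = 0.2298
χ² = 0.1823 + 0.0346 + 0.2298 = 0.4467 ≈ 0.447

0.447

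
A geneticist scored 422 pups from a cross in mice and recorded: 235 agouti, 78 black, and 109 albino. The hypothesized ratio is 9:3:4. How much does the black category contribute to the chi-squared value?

Expected counts for N = 422 under a 9:3:4 ratio (total parts = 16):
  agouti: 422 × 9/16 = 237.375
  black: 422 × 3/16 = 79.125
  albino: 422 × 4/16 = 105.5
Contribution of black: (78 − 79.125)² / 79.125 = 0.0160

0.016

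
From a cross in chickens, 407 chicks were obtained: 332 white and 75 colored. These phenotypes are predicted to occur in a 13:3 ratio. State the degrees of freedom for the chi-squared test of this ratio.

A goodness-of-fit test with 2 phenotype classes has df = 2 − 1 = 1.

1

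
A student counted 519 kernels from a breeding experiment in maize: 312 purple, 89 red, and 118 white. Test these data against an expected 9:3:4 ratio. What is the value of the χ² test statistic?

The 9:3:4 ratio has 16 parts, so with N = 519 the expected counts are:
  purple: 519 × 9/16 = 291.9375
  red: 519 × 3/16 = 97.3125
  white: 519 × 4/16 = 129.75
χ² = Σ (O − E)² / E
  purple: (312 − 291.9375)² / 291.9375 = 1.3787
  red: (89 − 97.3125)² / 97.3125 = 0.7101
  white: (118 − 129.75)² / 129.75 = 1.0641
χ² = 1.3787 + 0.7101 + 1.0641 = 3.1529 ≈ 3.153

3.153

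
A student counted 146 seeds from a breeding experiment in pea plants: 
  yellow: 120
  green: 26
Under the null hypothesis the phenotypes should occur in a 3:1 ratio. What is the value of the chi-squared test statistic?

Expected counts for N = 146 under a 3:1 ratio (total parts = 4):
  yellow: 146 × 3/4 = 109.5
  green: 146 × 1/4 = 36.5
χ² = Σ (O − E)² / E
  yellow: (120 − 109.5)² / 109.5 = 1.0068
  green: (26 − 36.5)² / 36.5 = 3.0205
χ² = 1.0068 + 3.0205 = 4.0273 ≈ 4.027

4.027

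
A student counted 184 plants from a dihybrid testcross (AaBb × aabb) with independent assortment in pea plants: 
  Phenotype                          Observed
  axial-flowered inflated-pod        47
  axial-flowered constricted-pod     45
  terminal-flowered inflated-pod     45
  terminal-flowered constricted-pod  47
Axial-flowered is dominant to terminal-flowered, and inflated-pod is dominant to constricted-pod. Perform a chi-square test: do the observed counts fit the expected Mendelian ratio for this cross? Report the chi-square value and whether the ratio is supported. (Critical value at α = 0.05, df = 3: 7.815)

0.087; consistent

A dihybrid testcross with independent assortment gives a 1:1:1:1 ratio.
The 1:1:1:1 ratio has 4 parts, so with N = 184 the expected counts are:
  axial-flowered inflated-pod: 184 × 1/4 = 46
  axial-flowered constricted-pod: 184 × 1/4 = 46
  terminal-flowered inflated-pod: 184 × 1/4 = 46
  terminal-flowered constricted-pod: 184 × 1/4 = 46
χ² = Σ (O − E)² / E
  axial-flowered inflated-pod: (47 − 46)² / 46 = 0.0217
  axial-flowered constricted-pod: (45 − 46)² / 46 = 0.0217
  terminal-flowered inflated-pod: (45 − 46)² / 46 = 0.0217
  terminal-flowered constricted-pod: (47 − 46)² / 46 = 0.0217
χ² = 0.0217 + 0.0217 + 0.0217 + 0.0217 = 0.0868 ≈ 0.087
Degrees of freedom = 4 − 1 = 3; critical value at α = 0.05 is 7.815.
Since 0.087 < 7.815, we fail to reject the null hypothesis — the data are consistent with the 1:1:1:1 ratio.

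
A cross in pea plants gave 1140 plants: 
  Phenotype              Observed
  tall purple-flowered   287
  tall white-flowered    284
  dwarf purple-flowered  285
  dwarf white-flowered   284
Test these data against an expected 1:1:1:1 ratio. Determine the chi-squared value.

0.021

Under the 1:1:1:1 hypothesis (Σ ratio = 4, N = 1140):
  tall purple-flowered: 1140 × 1/4 = 285
  tall white-flowered: 1140 × 1/4 = 285
  dwarf purple-flowered: 1140 × 1/4 = 285
  dwarf white-flowered: 1140 × 1/4 = 285
χ² = Σ (O − E)² / E
  tall purple-flowered: (287 − 285)² / 285 = 0.0140
  tall white-flowered: (284 − 285)² / 285 = 0.0035
  dwarf purple-flowered: (285 − 285)² / 285 = 0.0000
  dwarf white-flowered: (284 − 285)² / 285 = 0.0035
χ² = 0.0140 + 0.0035 + 0.0000 + 0.0035 = 0.021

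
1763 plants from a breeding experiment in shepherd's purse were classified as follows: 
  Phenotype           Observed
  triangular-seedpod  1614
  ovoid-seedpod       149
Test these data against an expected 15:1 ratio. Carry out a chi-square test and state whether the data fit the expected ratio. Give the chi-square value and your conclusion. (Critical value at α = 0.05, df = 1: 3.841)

Under the 15:1 hypothesis (Σ ratio = 16, N = 1763):
  triangular-seedpod: 1763 × 15/16 = 1652.8125
  ovoid-seedpod: 1763 × 1/16 = 110.1875
χ² = Σ (O − E)² / E
  triangular-seedpod: (1614 − 1652.8125)² / 1652.8125 = 0.9114
  ovoid-seedpod: (149 − 110.1875)² / 110.1875 = 13.6713
χ² = 0.9114 + 13.6713 = 14.5827 ≈ 14.583
Degrees of freedom = 2 − 1 = 1; critical value at α = 0.05 is 3.841.
Since 14.583 > 3.841, we reject the null hypothesis — the data do not fit the 15:1 ratio.

14.583; not consistent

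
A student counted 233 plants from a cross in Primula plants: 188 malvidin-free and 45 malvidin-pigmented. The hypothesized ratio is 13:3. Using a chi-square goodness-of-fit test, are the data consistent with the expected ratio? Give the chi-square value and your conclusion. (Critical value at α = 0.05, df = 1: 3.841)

0.049; consistent

Under the 13:3 hypothesis (Σ ratio = 16, N = 233):
  malvidin-free: 233 × 13/16 = 189.3125
  malvidin-pigmented: 233 × 3/16 = 43.6875
χ² = Σ (O − E)² / E
  malvidin-free: (188 − 189.3125)² / 189.3125 = 0.0091
  malvidin-pigmented: (45 − 43.6875)² / 43.6875 = 0.0394
χ² = 0.0091 + 0.0394 = 0.0485 ≈ 0.049
Degrees of freedom = 2 − 1 = 1; critical value at α = 0.05 is 3.841.
Since 0.049 < 3.841, we fail to reject the null hypothesis — the data are consistent with the 13:3 ratio.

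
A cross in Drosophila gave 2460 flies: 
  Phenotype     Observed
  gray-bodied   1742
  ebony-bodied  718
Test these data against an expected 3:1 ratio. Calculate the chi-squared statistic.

23.001

Total ratio parts = 4. Expected numbers out of 2460:
  gray-bodied: 2460 × 3/4 = 1845
  ebony-bodied: 2460 × 1/4 = 615
χ² = Σ (O − E)² / E
  gray-bodied: (1742 − 1845)² / 1845 = 5.7501
  ebony-bodied: (718 − 615)² / 615 = 17.2504
χ² = 5.7501 + 17.2504 = 23.0005 ≈ 23.001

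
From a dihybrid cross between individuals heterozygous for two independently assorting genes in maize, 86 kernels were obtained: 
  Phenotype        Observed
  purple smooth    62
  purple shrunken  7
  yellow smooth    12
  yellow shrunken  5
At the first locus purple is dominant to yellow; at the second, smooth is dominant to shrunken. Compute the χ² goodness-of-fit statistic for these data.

10.083

A dihybrid F₂ with independent assortment and complete dominance at both loci gives a 9:3:3:1 phenotypic ratio.
Total ratio parts = 16. Expected numbers out of 86:
  purple smooth: 86 × 9/16 = 48.375
  purple shrunken: 86 × 3/16 = 16.125
  yellow smooth: 86 × 3/16 = 16.125
  yellow shrunken: 86 × 1/16 = 5.375
χ² = Σ (O − E)² / E
  purple smooth: (62 − 48.375)² / 48.375 = 3.8375
  purple shrunken: (7 − 16.125)² / 16.125 = 5.1638
  yellow smooth: (12 − 16.125)² / 16.125 = 1.0552
  yellow shrunken: (5 − 5.375)² / 5.375 = 0.0262
χ² = 3.8375 + 5.1638 + 1.0552 + 0.0262 = 10.0827 ≈ 10.083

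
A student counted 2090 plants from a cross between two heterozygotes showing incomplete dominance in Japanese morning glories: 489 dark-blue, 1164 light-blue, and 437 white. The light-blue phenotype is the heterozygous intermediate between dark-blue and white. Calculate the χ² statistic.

29.690

With incomplete dominance, a heterozygote × heterozygote cross gives a 1:2:1 phenotypic ratio.
Total ratio parts = 4. Expected numbers out of 2090:
  dark-blue: 2090 × 1/4 = 522.5
  light-blue: 2090 × 2/4 = 1045
  white: 2090 × 1/4 = 522.5
χ² = Σ (O − E)² / E
  dark-blue: (489 − 522.5)² / 522.5 = 2.1478
  light-blue: (1164 − 1045)² / 1045 = 13.5512
  white: (437 − 522.5)² / 522.5 = 13.9909
χ² = 2.1478 + 13.5512 + 13.9909 = 29.6899 ≈ 29.690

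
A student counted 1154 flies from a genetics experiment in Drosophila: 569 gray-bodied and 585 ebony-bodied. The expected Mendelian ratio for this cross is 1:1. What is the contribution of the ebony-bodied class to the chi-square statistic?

Expected counts for N = 1154 under a 1:1 ratio (total parts = 2):
  gray-bodied: 1154 × 1/2 = 577
  ebony-bodied: 1154 × 1/2 = 577
Contribution of ebony-bodied: (585 − 577)² / 577 = 0.1109

0.111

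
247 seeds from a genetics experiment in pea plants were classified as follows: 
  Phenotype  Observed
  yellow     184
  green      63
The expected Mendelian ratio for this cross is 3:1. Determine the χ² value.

0.034

The 3:1 ratio has 4 parts, so with N = 247 the expected counts are:
  yellow: 247 × 3/4 = 185.25
  green: 247 × 1/4 = 61.75
χ² = Σ (O − E)² / E
  yellow: (184 − 185.25)² / 185.25 = 0.0084
  green: (63 − 61.75)² / 61.75 = 0.0253
χ² = 0.0084 + 0.0253 = 0.0337 ≈ 0.034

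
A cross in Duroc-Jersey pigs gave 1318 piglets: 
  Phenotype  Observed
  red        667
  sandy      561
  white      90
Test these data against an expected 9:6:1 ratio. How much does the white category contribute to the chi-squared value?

Under the 9:6:1 hypothesis (Σ ratio = 16, N = 1318):
  red: 1318 × 9/16 = 741.375
  sandy: 1318 × 6/16 = 494.25
  white: 1318 × 1/16 = 82.375
Contribution of white: (90 − 82.375)² / 82.375 = 0.7058

0.706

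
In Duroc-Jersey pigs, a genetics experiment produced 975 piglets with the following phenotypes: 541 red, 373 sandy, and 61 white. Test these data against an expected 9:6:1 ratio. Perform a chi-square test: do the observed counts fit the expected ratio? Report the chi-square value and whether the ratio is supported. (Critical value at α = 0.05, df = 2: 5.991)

Expected counts for N = 975 under a 9:6:1 ratio (total parts = 16):
  red: 975 × 9/16 = 548.4375
  sandy: 975 × 6/16 = 365.625
  white: 975 × 1/16 = 60.9375
χ² = Σ (O − E)² / E
  red: (541 − 548.4375)² / 548.4375 = 0.1009
  sandy: (373 − 365.625)² / 365.625 = 0.1488
  white: (61 − 60.9375)² / 60.9375 = 0.0001
χ² = 0.1009 + 0.1488 + 0.0001 = 0.2498 ≈ 0.250
Degrees of freedom = 3 − 1 = 2; critical value at α = 0.05 is 5.991.
Since 0.250 < 5.991, we fail to reject the null hypothesis — the data are consistent with the 9:6:1 ratio.

0.250; consistent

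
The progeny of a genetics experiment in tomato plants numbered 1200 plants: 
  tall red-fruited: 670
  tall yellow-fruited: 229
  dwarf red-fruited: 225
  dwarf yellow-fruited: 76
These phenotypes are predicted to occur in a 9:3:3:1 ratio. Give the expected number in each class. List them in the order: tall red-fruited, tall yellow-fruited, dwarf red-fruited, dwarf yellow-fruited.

Total ratio parts = 16. Expected numbers out of 1200:
  tall red-fruited: 1200 × 9/16 = 675
  tall yellow-fruited: 1200 × 3/16 = 225
  dwarf red-fruited: 1200 × 3/16 = 225
  dwarf yellow-fruited: 1200 × 1/16 = 75

675, 225, 225, 75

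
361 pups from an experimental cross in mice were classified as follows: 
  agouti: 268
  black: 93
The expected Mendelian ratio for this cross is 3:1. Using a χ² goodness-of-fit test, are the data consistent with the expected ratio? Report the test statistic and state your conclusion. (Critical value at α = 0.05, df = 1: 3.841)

0.112; consistent

Expected counts for N = 361 under a 3:1 ratio (total parts = 4):
  agouti: 361 × 3/4 = 270.75
  black: 361 × 1/4 = 90.25
χ² = Σ (O − E)² / E
  agouti: (268 − 270.75)² / 270.75 = 0.0279
  black: (93 − 90.25)² / 90.25 = 0.0838
χ² = 0.0279 + 0.0838 = 0.1117 ≈ 0.112
Degrees of freedom = 2 − 1 = 1; critical value at α = 0.05 is 3.841.
Since 0.112 < 3.841, we fail to reject the null hypothesis — the data are consistent with the 3:1 ratio.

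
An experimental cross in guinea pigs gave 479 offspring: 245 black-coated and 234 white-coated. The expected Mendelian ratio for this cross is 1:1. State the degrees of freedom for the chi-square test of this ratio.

A goodness-of-fit test with 2 phenotype classes has df = 2 − 1 = 1.

1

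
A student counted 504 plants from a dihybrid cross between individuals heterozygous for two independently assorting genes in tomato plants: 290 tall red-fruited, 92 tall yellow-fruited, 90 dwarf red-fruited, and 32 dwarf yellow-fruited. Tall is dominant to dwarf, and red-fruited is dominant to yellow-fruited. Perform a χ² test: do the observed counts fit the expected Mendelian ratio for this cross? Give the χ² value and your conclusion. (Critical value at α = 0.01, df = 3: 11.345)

0.437; consistent

A dihybrid F₂ with independent assortment and complete dominance at both loci gives a 9:3:3:1 phenotypic ratio.
Total ratio parts = 16. Expected numbers out of 504:
  tall red-fruited: 504 × 9/16 = 283.5
  tall yellow-fruited: 504 × 3/16 = 94.5
  dwarf red-fruited: 504 × 3/16 = 94.5
  dwarf yellow-fruited: 504 × 1/16 = 31.5
χ² = Σ (O − E)² / E
  tall red-fruited: (290 − 283.5)² / 283.5 = 0.1490
  tall yellow-fruited: (92 − 94.5)² / 94.5 = 0.0661
  dwarf red-fruited: (90 − 94.5)² / 94.5 = 0.2143
  dwarf yellow-fruited: (32 − 31.5)² / 31.5 = 0.0079
χ² = 0.1490 + 0.0661 + 0.2143 + 0.0079 = 0.4373 ≈ 0.437
Degrees of freedom = 4 − 1 = 3; critical value at α = 0.01 is 11.345.
Since 0.437 < 11.345, we fail to reject the null hypothesis — the data are consistent with the 9:3:3:1 ratio.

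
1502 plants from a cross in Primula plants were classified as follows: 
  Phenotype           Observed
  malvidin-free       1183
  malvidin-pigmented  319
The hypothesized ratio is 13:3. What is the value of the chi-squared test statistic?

Expected counts for N = 1502 under a 13:3 ratio (total parts = 16):
  malvidin-free: 1502 × 13/16 = 1220.375
  malvidin-pigmented: 1502 × 3/16 = 281.625
χ² = Σ (O − E)² / E
  malvidin-free: (1183 − 1220.375)² / 1220.375 = 1.1446
  malvidin-pigmented: (319 − 281.625)² / 281.625 = 4.9601
χ² = 1.1446 + 4.9601 = 6.1047 ≈ 6.105

6.105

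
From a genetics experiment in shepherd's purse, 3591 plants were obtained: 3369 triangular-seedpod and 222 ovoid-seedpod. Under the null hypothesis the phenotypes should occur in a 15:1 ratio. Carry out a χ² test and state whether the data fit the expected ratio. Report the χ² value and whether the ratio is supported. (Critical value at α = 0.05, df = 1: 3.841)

The 15:1 ratio has 16 parts, so with N = 3591 the expected counts are:
  triangular-seedpod: 3591 × 15/16 = 3366.5625
  ovoid-seedpod: 3591 × 1/16 = 224.4375
χ² = Σ (O − E)² / E
  triangular-seedpod: (3369 − 3366.5625)² / 3366.5625 = 0.0018
  ovoid-seedpod: (222 − 224.4375)² / 224.4375 = 0.0265
χ² = 0.0018 + 0.0265 = 0.0283 ≈ 0.028
Degrees of freedom = 2 − 1 = 1; critical value at α = 0.05 is 3.841.
Since 0.028 < 3.841, we fail to reject the null hypothesis — the data are consistent with the 15:1 ratio.

0.028; consistent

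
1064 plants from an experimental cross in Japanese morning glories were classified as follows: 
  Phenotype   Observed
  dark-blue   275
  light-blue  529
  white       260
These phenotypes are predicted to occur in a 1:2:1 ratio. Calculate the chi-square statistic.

0.457

Expected counts for N = 1064 under a 1:2:1 ratio (total parts = 4):
  dark-blue: 1064 × 1/4 = 266
  light-blue: 1064 × 2/4 = 532
  white: 1064 × 1/4 = 266
χ² = Σ (O − E)² / E
  dark-blue: (275 − 266)² / 266 = 0.3045
  light-blue: (529 − 532)² / 532 = 0.0169
  white: (260 − 266)² / 266 = 0.1353
χ² = 0.3045 + 0.0169 + 0.1353 = 0.4567 ≈ 0.457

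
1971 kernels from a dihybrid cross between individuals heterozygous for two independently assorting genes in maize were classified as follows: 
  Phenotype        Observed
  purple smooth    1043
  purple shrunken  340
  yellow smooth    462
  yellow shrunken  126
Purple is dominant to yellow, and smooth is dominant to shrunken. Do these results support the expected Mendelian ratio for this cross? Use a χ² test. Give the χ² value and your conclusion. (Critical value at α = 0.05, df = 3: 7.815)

29.442; not consistent

A dihybrid F₂ with independent assortment and complete dominance at both loci gives a 9:3:3:1 phenotypic ratio.
Total ratio parts = 16. Expected numbers out of 1971:
  purple smooth: 1971 × 9/16 = 1108.6875
  purple shrunken: 1971 × 3/16 = 369.5625
  yellow smooth: 1971 × 3/16 = 369.5625
  yellow shrunken: 1971 × 1/16 = 123.1875
χ² = Σ (O − E)² / E
  purple smooth: (1043 − 1108.6875)² / 1108.6875 = 3.8919
  purple shrunken: (340 − 369.5625)² / 369.5625 = 2.3648
  yellow smooth: (462 − 369.5625)² / 369.5625 = 23.1211
  yellow shrunken: (126 − 123.1875)² / 123.1875 = 0.0642
χ² = 3.8919 + 2.3648 + 23.1211 + 0.0642 = 29.442
Degrees of freedom = 4 − 1 = 3; critical value at α = 0.05 is 7.815.
Since 29.442 > 7.815, we reject the null hypothesis — the data do not fit the 9:3:3:1 ratio.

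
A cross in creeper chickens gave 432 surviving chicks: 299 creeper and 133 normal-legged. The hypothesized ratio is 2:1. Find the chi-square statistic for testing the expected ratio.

1.260

Expected counts for N = 432 under a 2:1 ratio (total parts = 3):
  creeper: 432 × 2/3 = 288
  normal-legged: 432 × 1/3 = 144
χ² = Σ (O − E)² / E
  creeper: (299 − 288)² / 288 = 0.4201
  normal-legged: (133 − 144)² / 144 = 0.8403
χ² = 0.4201 + 0.8403 = 1.2604 ≈ 1.260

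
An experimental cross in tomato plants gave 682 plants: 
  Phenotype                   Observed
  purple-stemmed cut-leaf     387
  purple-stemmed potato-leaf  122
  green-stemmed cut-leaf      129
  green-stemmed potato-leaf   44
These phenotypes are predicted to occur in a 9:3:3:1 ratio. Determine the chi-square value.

Under the 9:3:3:1 hypothesis (Σ ratio = 16, N = 682):
  purple-stemmed cut-leaf: 682 × 9/16 = 383.625
  purple-stemmed potato-leaf: 682 × 3/16 = 127.875
  green-stemmed cut-leaf: 682 × 3/16 = 127.875
  green-stemmed potato-leaf: 682 × 1/16 = 42.625
χ² = Σ (O − E)² / E
  purple-stemmed cut-leaf: (387 − 383.625)² / 383.625 = 0.0297
  purple-stemmed potato-leaf: (122 − 127.875)² / 127.875 = 0.2699
  green-stemmed cut-leaf: (129 − 127.875)² / 127.875 = 0.0099
  green-stemmed potato-leaf: (44 − 42.625)² / 42.625 = 0.0444
χ² = 0.0297 + 0.2699 + 0.0099 + 0.0444 = 0.3539 ≈ 0.354

0.354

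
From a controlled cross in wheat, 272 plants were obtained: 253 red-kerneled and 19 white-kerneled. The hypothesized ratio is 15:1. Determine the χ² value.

0.251

Expected counts for N = 272 under a 15:1 ratio (total parts = 16):
  red-kerneled: 272 × 15/16 = 255
  white-kerneled: 272 × 1/16 = 17
χ² = Σ (O − E)² / E
  red-kerneled: (253 − 255)² / 255 = 0.0157
  white-kerneled: (19 − 17)² / 17 = 0.2353
χ² = 0.0157 + 0.2353 = 0.251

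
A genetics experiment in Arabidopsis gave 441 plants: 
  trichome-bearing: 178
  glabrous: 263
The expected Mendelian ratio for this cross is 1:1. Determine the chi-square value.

16.383

Expected counts for N = 441 under a 1:1 ratio (total parts = 2):
  trichome-bearing: 441 × 1/2 = 220.5
  glabrous: 441 × 1/2 = 220.5
χ² = Σ (O − E)² / E
  trichome-bearing: (178 − 220.5)² / 220.5 = 8.1916
  glabrous: (263 − 220.5)² / 220.5 = 8.1916
χ² = 8.1916 + 8.1916 = 16.3832 ≈ 16.383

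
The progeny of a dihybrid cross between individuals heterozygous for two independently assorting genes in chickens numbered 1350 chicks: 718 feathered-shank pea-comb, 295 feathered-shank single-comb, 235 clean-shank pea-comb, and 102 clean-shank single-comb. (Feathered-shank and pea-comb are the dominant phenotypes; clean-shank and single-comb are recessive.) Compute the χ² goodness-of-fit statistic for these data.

14.161

A dihybrid F₂ with independent assortment and complete dominance at both loci gives a 9:3:3:1 phenotypic ratio.
Under the 9:3:3:1 hypothesis (Σ ratio = 16, N = 1350):
  feathered-shank pea-comb: 1350 × 9/16 = 759.375
  feathered-shank single-comb: 1350 × 3/16 = 253.125
  clean-shank pea-comb: 1350 × 3/16 = 253.125
  clean-shank single-comb: 1350 × 1/16 = 84.375
χ² = Σ (O − E)² / E
  feathered-shank pea-comb: (718 − 759.375)² / 759.375 = 2.2543
  feathered-shank single-comb: (295 − 253.125)² / 253.125 = 6.9275
  clean-shank pea-comb: (235 − 253.125)² / 253.125 = 1.2978
  clean-shank single-comb: (102 − 84.375)² / 84.375 = 3.6817
χ² = 2.2543 + 6.9275 + 1.2978 + 3.6817 = 14.1613 ≈ 14.161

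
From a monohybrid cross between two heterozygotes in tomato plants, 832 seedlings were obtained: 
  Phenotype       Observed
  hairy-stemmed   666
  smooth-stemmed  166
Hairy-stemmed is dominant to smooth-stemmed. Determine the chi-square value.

For a monohybrid cross between heterozygotes with complete dominance, the expected phenotypic ratio is 3:1.
Under the 3:1 hypothesis (Σ ratio = 4, N = 832):
  hairy-stemmed: 832 × 3/4 = 624
  smooth-stemmed: 832 × 1/4 = 208
χ² = Σ (O − E)² / E
  hairy-stemmed: (666 − 624)² / 624 = 2.8269
  smooth-stemmed: (166 − 208)² / 208 = 8.4808
χ² = 2.8269 + 8.4808 = 11.3077 ≈ 11.308

11.308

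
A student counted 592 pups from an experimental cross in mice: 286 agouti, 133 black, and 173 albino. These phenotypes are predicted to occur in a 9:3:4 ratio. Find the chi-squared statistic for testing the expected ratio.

15.217

The 9:3:4 ratio has 16 parts, so with N = 592 the expected counts are:
  agouti: 592 × 9/16 = 333
  black: 592 × 3/16 = 111
  albino: 592 × 4/16 = 148
χ² = Σ (O − E)² / E
  agouti: (286 − 333)² / 333 = 6.6336
  black: (133 − 111)² / 111 = 4.3604
  albino: (173 − 148)² / 148 = 4.2230
χ² = 6.6336 + 4.3604 + 4.2230 = 15.217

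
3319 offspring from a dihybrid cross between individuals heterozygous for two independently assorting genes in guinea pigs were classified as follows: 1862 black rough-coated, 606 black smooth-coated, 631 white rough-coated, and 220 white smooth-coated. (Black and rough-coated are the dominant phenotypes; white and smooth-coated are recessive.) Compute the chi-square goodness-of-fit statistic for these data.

1.323

A dihybrid F₂ with independent assortment and complete dominance at both loci gives a 9:3:3:1 phenotypic ratio.
The 9:3:3:1 ratio has 16 parts, so with N = 3319 the expected counts are:
  black rough-coated: 3319 × 9/16 = 1866.9375
  black smooth-coated: 3319 × 3/16 = 622.3125
  white rough-coated: 3319 × 3/16 = 622.3125
  white smooth-coated: 3319 × 1/16 = 207.4375
χ² = Σ (O − E)² / E
  black rough-coated: (1862 − 1866.9375)² / 1866.9375 = 0.0131
  black smooth-coated: (606 − 622.3125)² / 622.3125 = 0.4276
  white rough-coated: (631 − 622.3125)² / 622.3125 = 0.1213
  white smooth-coated: (220 − 207.4375)² / 207.4375 = 0.7608
χ² = 0.0131 + 0.4276 + 0.1213 + 0.7608 = 1.3228 ≈ 1.323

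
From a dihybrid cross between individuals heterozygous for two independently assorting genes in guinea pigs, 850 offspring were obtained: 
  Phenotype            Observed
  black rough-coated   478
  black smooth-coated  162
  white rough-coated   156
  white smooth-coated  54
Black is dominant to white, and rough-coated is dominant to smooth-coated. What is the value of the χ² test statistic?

0.129

A dihybrid F₂ with independent assortment and complete dominance at both loci gives a 9:3:3:1 phenotypic ratio.
Total ratio parts = 16. Expected numbers out of 850:
  black rough-coated: 850 × 9/16 = 478.125
  black smooth-coated: 850 × 3/16 = 159.375
  white rough-coated: 850 × 3/16 = 159.375
  white smooth-coated: 850 × 1/16 = 53.125
χ² = Σ (O − E)² / E
  black rough-coated: (478 − 478.125)² / 478.125 = 0.0000
  black smooth-coated: (162 − 159.375)² / 159.375 = 0.0432
  white rough-coated: (156 − 159.375)² / 159.375 = 0.0715
  white smooth-coated: (54 − 53.125)² / 53.125 = 0.0144
χ² = 0.0000 + 0.0432 + 0.0715 + 0.0144 = 0.1291 ≈ 0.129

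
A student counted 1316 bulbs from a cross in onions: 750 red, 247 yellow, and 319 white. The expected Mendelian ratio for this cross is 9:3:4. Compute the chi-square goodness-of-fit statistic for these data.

0.433

Expected counts for N = 1316 under a 9:3:4 ratio (total parts = 16):
  red: 1316 × 9/16 = 740.25
  yellow: 1316 × 3/16 = 246.75
  white: 1316 × 4/16 = 329
χ² = Σ (O − E)² / E
  red: (750 − 740.25)² / 740.25 = 0.1284
  yellow: (247 − 246.75)² / 246.75 = 0.0003
  white: (319 − 329)² / 329 = 0.3040
χ² = 0.1284 + 0.0003 + 0.3040 = 0.4327 ≈ 0.433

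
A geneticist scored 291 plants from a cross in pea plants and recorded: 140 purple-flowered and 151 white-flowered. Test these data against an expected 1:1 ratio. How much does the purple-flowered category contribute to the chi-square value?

Under the 1:1 hypothesis (Σ ratio = 2, N = 291):
  purple-flowered: 291 × 1/2 = 145.5
  white-flowered: 291 × 1/2 = 145.5
Contribution of purple-flowered: (140 − 145.5)² / 145.5 = 0.2079

0.208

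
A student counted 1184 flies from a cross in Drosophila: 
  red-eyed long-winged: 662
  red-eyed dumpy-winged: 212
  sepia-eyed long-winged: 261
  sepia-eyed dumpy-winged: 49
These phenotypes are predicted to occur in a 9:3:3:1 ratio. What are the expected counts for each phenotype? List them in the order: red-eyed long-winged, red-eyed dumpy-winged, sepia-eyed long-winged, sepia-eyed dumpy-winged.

666, 222, 222, 74

The 9:3:3:1 ratio has 16 parts, so with N = 1184 the expected counts are:
  red-eyed long-winged: 1184 × 9/16 = 666
  red-eyed dumpy-winged: 1184 × 3/16 = 222
  sepia-eyed long-winged: 1184 × 3/16 = 222
  sepia-eyed dumpy-winged: 1184 × 1/16 = 74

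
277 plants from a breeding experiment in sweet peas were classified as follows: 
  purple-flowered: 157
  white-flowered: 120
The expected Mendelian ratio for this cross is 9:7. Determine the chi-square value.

Expected counts for N = 277 under a 9:7 ratio (total parts = 16):
  purple-flowered: 277 × 9/16 = 155.8125
  white-flowered: 277 × 7/16 = 121.1875
χ² = Σ (O − E)² / E
  purple-flowered: (157 − 155.8125)² / 155.8125 = 0.0091
  white-flowered: (120 − 121.1875)² / 121.1875 = 0.0116
χ² = 0.0091 + 0.0116 = 0.0207 ≈ 0.021

0.021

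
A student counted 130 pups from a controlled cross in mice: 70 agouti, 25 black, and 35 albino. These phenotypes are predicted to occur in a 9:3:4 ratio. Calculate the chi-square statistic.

0.342

Total ratio parts = 16. Expected numbers out of 130:
  agouti: 130 × 9/16 = 73.125
  black: 130 × 3/16 = 24.375
  albino: 130 × 4/16 = 32.5
χ² = Σ (O − E)² / E
  agouti: (70 − 73.125)² / 73.125 = 0.1335
  black: (25 − 24.375)² / 24.375 = 0.0160
  albino: (35 − 32.5)² / 32.5 = 0.1923
χ² = 0.1335 + 0.0160 + 0.1923 = 0.3418 ≈ 0.342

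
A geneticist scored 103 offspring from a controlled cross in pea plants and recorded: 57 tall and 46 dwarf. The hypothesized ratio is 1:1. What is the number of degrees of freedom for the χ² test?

A goodness-of-fit test with 2 phenotype classes has df = 2 − 1 = 1.

1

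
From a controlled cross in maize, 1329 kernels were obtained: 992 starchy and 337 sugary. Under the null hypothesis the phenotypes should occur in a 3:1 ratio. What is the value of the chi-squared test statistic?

0.091

Total ratio parts = 4. Expected numbers out of 1329:
  starchy: 1329 × 3/4 = 996.75
  sugary: 1329 × 1/4 = 332.25
χ² = Σ (O − E)² / E
  starchy: (992 − 996.75)² / 996.75 = 0.0226
  sugary: (337 − 332.25)² / 332.25 = 0.0679
χ² = 0.0226 + 0.0679 = 0.0905 ≈ 0.091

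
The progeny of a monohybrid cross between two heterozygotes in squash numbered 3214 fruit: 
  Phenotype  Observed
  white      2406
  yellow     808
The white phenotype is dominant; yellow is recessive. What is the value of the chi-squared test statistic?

0.034

For a monohybrid cross between heterozygotes with complete dominance, the expected phenotypic ratio is 3:1.
Expected counts for N = 3214 under a 3:1 ratio (total parts = 4):
  white: 3214 × 3/4 = 2410.5
  yellow: 3214 × 1/4 = 803.5
χ² = Σ (O − E)² / E
  white: (2406 − 2410.5)² / 2410.5 = 0.0084
  yellow: (808 − 803.5)² / 803.5 = 0.0252
χ² = 0.0084 + 0.0252 = 0.0336 ≈ 0.034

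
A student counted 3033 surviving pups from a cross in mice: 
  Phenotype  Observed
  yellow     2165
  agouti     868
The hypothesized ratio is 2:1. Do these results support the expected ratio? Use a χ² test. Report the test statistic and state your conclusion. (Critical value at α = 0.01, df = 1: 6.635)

Total ratio parts = 3. Expected numbers out of 3033:
  yellow: 3033 × 2/3 = 2022
  agouti: 3033 × 1/3 = 1011
χ² = Σ (O − E)² / E
  yellow: (2165 − 2022)² / 2022 = 10.1133
  agouti: (868 − 1011)² / 1011 = 20.2265
χ² = 10.1133 + 20.2265 = 30.3398 ≈ 30.340
Degrees of freedom = 2 − 1 = 1; critical value at α = 0.01 is 6.635.
Since 30.340 > 6.635, we reject the null hypothesis — the data do not fit the 2:1 ratio.

30.340; not consistent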